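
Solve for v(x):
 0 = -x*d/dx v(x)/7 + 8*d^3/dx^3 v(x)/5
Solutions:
 v(x) = C1 + Integral(C2*airyai(5^(1/3)*7^(2/3)*x/14) + C3*airybi(5^(1/3)*7^(2/3)*x/14), x)


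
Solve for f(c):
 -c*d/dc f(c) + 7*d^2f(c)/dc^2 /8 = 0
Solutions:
 f(c) = C1 + C2*erfi(2*sqrt(7)*c/7)


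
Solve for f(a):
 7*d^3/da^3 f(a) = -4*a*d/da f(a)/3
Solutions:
 f(a) = C1 + Integral(C2*airyai(-42^(2/3)*a/21) + C3*airybi(-42^(2/3)*a/21), a)


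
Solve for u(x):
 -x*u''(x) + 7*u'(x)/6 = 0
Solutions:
 u(x) = C1 + C2*x^(13/6)


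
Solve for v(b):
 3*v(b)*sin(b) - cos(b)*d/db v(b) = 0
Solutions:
 v(b) = C1/cos(b)^3


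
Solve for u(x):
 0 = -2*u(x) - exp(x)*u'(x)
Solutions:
 u(x) = C1*exp(2*exp(-x))


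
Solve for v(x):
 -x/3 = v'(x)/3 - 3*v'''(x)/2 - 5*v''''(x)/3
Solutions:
 v(x) = C1 + C2*exp(-x*(9/(10*sqrt(46) + 73)^(1/3) + (10*sqrt(46) + 73)^(1/3) + 6)/20)*sin(sqrt(3)*x*(-(10*sqrt(46) + 73)^(1/3) + 9/(10*sqrt(46) + 73)^(1/3))/20) + C3*exp(-x*(9/(10*sqrt(46) + 73)^(1/3) + (10*sqrt(46) + 73)^(1/3) + 6)/20)*cos(sqrt(3)*x*(-(10*sqrt(46) + 73)^(1/3) + 9/(10*sqrt(46) + 73)^(1/3))/20) + C4*exp(x*(-3 + 9/(10*sqrt(46) + 73)^(1/3) + (10*sqrt(46) + 73)^(1/3))/10) - x^2/2


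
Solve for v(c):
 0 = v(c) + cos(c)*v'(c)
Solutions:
 v(c) = C1*sqrt(sin(c) - 1)/sqrt(sin(c) + 1)


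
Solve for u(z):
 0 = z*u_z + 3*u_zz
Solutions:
 u(z) = C1 + C2*erf(sqrt(6)*z/6)


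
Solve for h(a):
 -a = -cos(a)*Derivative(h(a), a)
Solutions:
 h(a) = C1 + Integral(a/cos(a), a)


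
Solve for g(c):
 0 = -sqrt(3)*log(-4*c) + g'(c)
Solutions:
 g(c) = C1 + sqrt(3)*c*log(-c) + sqrt(3)*c*(-1 + 2*log(2))


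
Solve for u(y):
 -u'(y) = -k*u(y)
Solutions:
 u(y) = C1*exp(k*y)


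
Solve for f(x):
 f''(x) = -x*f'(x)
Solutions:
 f(x) = C1 + C2*erf(sqrt(2)*x/2)


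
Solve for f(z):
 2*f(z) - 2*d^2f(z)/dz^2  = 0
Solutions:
 f(z) = C1*exp(-z) + C2*exp(z)


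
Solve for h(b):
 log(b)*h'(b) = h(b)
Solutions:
 h(b) = C1*exp(li(b))


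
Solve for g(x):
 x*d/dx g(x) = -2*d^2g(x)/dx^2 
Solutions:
 g(x) = C1 + C2*erf(x/2)


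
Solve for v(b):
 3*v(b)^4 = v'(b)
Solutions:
 v(b) = (-1/(C1 + 9*b))^(1/3)
 v(b) = (-1/(C1 + 3*b))^(1/3)*(-3^(2/3) - 3*3^(1/6)*I)/6
 v(b) = (-1/(C1 + 3*b))^(1/3)*(-3^(2/3) + 3*3^(1/6)*I)/6


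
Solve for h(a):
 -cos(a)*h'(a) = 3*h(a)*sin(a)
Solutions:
 h(a) = C1*cos(a)^3


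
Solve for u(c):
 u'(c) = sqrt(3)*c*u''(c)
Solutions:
 u(c) = C1 + C2*c^(sqrt(3)/3 + 1)


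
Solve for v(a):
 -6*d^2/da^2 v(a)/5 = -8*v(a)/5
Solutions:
 v(a) = C1*exp(-2*sqrt(3)*a/3) + C2*exp(2*sqrt(3)*a/3)


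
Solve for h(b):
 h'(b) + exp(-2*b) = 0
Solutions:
 h(b) = C1 + exp(-2*b)/2


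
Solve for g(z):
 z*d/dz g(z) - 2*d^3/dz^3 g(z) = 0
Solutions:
 g(z) = C1 + Integral(C2*airyai(2^(2/3)*z/2) + C3*airybi(2^(2/3)*z/2), z)


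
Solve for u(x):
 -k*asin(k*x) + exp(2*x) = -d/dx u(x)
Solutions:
 u(x) = C1 + k*Piecewise((x*asin(k*x) + sqrt(-k^2*x^2 + 1)/k, Ne(k, 0)), (0, True)) - exp(2*x)/2


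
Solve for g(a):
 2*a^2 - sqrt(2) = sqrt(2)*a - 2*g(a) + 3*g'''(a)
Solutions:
 g(a) = C3*exp(2^(1/3)*3^(2/3)*a/3) - a^2 + sqrt(2)*a/2 + (C1*sin(2^(1/3)*3^(1/6)*a/2) + C2*cos(2^(1/3)*3^(1/6)*a/2))*exp(-2^(1/3)*3^(2/3)*a/6) + sqrt(2)/2


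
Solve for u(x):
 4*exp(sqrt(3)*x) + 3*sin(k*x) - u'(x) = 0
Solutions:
 u(x) = C1 + 4*sqrt(3)*exp(sqrt(3)*x)/3 - 3*cos(k*x)/k


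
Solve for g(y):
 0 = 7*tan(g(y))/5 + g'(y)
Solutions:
 g(y) = pi - asin(C1*exp(-7*y/5))
 g(y) = asin(C1*exp(-7*y/5))


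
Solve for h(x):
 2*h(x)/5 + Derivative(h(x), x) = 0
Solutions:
 h(x) = C1*exp(-2*x/5)


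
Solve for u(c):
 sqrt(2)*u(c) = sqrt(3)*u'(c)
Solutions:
 u(c) = C1*exp(sqrt(6)*c/3)


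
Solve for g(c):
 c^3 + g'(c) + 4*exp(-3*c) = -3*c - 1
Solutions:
 g(c) = C1 - c^4/4 - 3*c^2/2 - c + 4*exp(-3*c)/3


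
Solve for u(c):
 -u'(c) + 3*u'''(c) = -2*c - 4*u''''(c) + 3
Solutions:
 u(c) = C1 + C2*exp(-c*((4*sqrt(3) + 7)^(-1/3) + 2 + (4*sqrt(3) + 7)^(1/3))/8)*sin(sqrt(3)*c*(-(4*sqrt(3) + 7)^(1/3) + (4*sqrt(3) + 7)^(-1/3))/8) + C3*exp(-c*((4*sqrt(3) + 7)^(-1/3) + 2 + (4*sqrt(3) + 7)^(1/3))/8)*cos(sqrt(3)*c*(-(4*sqrt(3) + 7)^(1/3) + (4*sqrt(3) + 7)^(-1/3))/8) + C4*exp(c*(-1 + (4*sqrt(3) + 7)^(-1/3) + (4*sqrt(3) + 7)^(1/3))/4) + c^2 - 3*c


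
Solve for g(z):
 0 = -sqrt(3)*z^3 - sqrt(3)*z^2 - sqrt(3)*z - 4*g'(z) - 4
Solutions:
 g(z) = C1 - sqrt(3)*z^4/16 - sqrt(3)*z^3/12 - sqrt(3)*z^2/8 - z


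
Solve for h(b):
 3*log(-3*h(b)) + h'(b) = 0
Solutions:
 Integral(1/(log(-_y) + log(3)), (_y, h(b)))/3 = C1 - b


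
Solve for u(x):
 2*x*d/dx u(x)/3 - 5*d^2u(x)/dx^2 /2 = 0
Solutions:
 u(x) = C1 + C2*erfi(sqrt(30)*x/15)


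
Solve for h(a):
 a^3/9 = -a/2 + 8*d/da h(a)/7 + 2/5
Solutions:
 h(a) = C1 + 7*a^4/288 + 7*a^2/32 - 7*a/20


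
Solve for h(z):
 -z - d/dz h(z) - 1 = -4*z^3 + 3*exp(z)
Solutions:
 h(z) = C1 + z^4 - z^2/2 - z - 3*exp(z)


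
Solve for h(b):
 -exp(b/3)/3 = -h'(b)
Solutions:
 h(b) = C1 + exp(b/3)


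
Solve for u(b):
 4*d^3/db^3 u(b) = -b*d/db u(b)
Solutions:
 u(b) = C1 + Integral(C2*airyai(-2^(1/3)*b/2) + C3*airybi(-2^(1/3)*b/2), b)


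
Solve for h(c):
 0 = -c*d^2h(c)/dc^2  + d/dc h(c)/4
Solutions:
 h(c) = C1 + C2*c^(5/4)


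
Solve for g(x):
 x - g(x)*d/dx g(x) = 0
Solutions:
 g(x) = -sqrt(C1 + x^2)
 g(x) = sqrt(C1 + x^2)


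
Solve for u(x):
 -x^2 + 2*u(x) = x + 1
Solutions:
 u(x) = x^2/2 + x/2 + 1/2


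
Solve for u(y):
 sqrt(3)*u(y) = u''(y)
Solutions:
 u(y) = C1*exp(-3^(1/4)*y) + C2*exp(3^(1/4)*y)


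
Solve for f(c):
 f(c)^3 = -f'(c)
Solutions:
 f(c) = -sqrt(2)*sqrt(-1/(C1 - c))/2
 f(c) = sqrt(2)*sqrt(-1/(C1 - c))/2


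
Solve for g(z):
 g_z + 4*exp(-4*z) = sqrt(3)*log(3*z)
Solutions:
 g(z) = C1 + sqrt(3)*z*log(z) + sqrt(3)*z*(-1 + log(3)) + exp(-4*z)


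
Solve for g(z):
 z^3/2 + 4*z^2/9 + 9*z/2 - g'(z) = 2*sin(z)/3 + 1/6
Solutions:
 g(z) = C1 + z^4/8 + 4*z^3/27 + 9*z^2/4 - z/6 + 2*cos(z)/3


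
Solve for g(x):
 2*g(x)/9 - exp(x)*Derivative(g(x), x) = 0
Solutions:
 g(x) = C1*exp(-2*exp(-x)/9)


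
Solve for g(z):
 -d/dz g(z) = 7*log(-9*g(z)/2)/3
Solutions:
 3*Integral(1/(log(-_y) - log(2) + 2*log(3)), (_y, g(z)))/7 = C1 - z


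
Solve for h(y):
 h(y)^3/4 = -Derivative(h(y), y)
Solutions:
 h(y) = -sqrt(2)*sqrt(-1/(C1 - y))
 h(y) = sqrt(2)*sqrt(-1/(C1 - y))


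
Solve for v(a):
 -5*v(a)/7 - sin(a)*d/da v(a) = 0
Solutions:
 v(a) = C1*(cos(a) + 1)^(5/14)/(cos(a) - 1)^(5/14)


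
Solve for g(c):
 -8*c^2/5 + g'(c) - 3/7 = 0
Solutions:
 g(c) = C1 + 8*c^3/15 + 3*c/7


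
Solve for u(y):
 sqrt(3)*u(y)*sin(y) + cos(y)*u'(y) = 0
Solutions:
 u(y) = C1*cos(y)^(sqrt(3))


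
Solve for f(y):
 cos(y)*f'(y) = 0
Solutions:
 f(y) = C1


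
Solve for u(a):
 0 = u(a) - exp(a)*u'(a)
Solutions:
 u(a) = C1*exp(-exp(-a))


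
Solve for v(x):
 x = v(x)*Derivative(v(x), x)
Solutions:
 v(x) = -sqrt(C1 + x^2)
 v(x) = sqrt(C1 + x^2)


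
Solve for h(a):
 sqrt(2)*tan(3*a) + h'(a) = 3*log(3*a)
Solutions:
 h(a) = C1 + 3*a*log(a) - 3*a + 3*a*log(3) + sqrt(2)*log(cos(3*a))/3


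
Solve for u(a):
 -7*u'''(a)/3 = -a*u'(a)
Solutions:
 u(a) = C1 + Integral(C2*airyai(3^(1/3)*7^(2/3)*a/7) + C3*airybi(3^(1/3)*7^(2/3)*a/7), a)


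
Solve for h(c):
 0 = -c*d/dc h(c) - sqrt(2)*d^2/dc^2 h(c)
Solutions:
 h(c) = C1 + C2*erf(2^(1/4)*c/2)


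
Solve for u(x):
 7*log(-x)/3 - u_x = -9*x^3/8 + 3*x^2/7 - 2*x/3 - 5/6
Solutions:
 u(x) = C1 + 9*x^4/32 - x^3/7 + x^2/3 + 7*x*log(-x)/3 - 3*x/2


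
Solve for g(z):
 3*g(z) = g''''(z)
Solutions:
 g(z) = C1*exp(-3^(1/4)*z) + C2*exp(3^(1/4)*z) + C3*sin(3^(1/4)*z) + C4*cos(3^(1/4)*z)


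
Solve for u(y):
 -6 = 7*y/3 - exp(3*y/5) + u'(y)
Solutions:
 u(y) = C1 - 7*y^2/6 - 6*y + 5*exp(3*y/5)/3


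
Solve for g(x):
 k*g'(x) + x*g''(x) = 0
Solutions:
 g(x) = C1 + x^(1 - re(k))*(C2*sin(log(x)*Abs(im(k))) + C3*cos(log(x)*im(k)))


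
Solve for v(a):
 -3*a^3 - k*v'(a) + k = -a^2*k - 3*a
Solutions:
 v(a) = C1 - 3*a^4/(4*k) + a^3/3 + 3*a^2/(2*k) + a


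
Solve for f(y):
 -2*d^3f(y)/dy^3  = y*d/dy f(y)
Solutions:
 f(y) = C1 + Integral(C2*airyai(-2^(2/3)*y/2) + C3*airybi(-2^(2/3)*y/2), y)


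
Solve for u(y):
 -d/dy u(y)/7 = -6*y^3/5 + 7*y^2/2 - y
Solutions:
 u(y) = C1 + 21*y^4/10 - 49*y^3/6 + 7*y^2/2


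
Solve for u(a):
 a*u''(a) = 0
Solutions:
 u(a) = C1 + C2*a


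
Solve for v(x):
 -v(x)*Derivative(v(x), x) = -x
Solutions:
 v(x) = -sqrt(C1 + x^2)
 v(x) = sqrt(C1 + x^2)


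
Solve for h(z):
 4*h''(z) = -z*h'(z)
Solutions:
 h(z) = C1 + C2*erf(sqrt(2)*z/4)


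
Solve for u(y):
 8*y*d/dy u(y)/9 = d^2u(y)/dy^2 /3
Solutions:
 u(y) = C1 + C2*erfi(2*sqrt(3)*y/3)


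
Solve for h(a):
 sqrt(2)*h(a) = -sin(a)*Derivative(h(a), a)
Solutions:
 h(a) = C1*(cos(a) + 1)^(sqrt(2)/2)/(cos(a) - 1)^(sqrt(2)/2)


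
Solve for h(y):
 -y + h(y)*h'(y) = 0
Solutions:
 h(y) = -sqrt(C1 + y^2)
 h(y) = sqrt(C1 + y^2)


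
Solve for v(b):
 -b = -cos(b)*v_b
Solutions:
 v(b) = C1 + Integral(b/cos(b), b)


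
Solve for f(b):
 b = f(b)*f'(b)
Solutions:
 f(b) = -sqrt(C1 + b^2)
 f(b) = sqrt(C1 + b^2)


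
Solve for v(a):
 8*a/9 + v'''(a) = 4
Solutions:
 v(a) = C1 + C2*a + C3*a^2 - a^4/27 + 2*a^3/3


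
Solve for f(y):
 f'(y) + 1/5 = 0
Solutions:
 f(y) = C1 - y/5


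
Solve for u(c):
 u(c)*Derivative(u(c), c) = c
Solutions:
 u(c) = -sqrt(C1 + c^2)
 u(c) = sqrt(C1 + c^2)


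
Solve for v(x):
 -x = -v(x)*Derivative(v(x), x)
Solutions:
 v(x) = -sqrt(C1 + x^2)
 v(x) = sqrt(C1 + x^2)


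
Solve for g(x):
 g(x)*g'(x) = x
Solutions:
 g(x) = -sqrt(C1 + x^2)
 g(x) = sqrt(C1 + x^2)


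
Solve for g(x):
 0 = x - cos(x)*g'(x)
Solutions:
 g(x) = C1 + Integral(x/cos(x), x)


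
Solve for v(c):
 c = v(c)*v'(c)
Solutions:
 v(c) = -sqrt(C1 + c^2)
 v(c) = sqrt(C1 + c^2)


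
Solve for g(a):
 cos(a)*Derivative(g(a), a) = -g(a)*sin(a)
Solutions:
 g(a) = C1*cos(a)


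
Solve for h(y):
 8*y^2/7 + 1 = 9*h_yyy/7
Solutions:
 h(y) = C1 + C2*y + C3*y^2 + 2*y^5/135 + 7*y^3/54


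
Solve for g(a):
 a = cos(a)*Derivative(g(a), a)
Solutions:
 g(a) = C1 + Integral(a/cos(a), a)


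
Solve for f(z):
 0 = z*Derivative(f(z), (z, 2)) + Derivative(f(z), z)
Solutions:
 f(z) = C1 + C2*log(z)


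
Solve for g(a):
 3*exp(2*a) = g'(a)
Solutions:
 g(a) = C1 + 3*exp(2*a)/2


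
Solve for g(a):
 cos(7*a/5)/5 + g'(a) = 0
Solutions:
 g(a) = C1 - sin(7*a/5)/7


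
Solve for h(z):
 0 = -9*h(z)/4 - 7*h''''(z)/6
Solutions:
 h(z) = (C1*sin(2^(1/4)*21^(3/4)*z/14) + C2*cos(2^(1/4)*21^(3/4)*z/14))*exp(-2^(1/4)*21^(3/4)*z/14) + (C3*sin(2^(1/4)*21^(3/4)*z/14) + C4*cos(2^(1/4)*21^(3/4)*z/14))*exp(2^(1/4)*21^(3/4)*z/14)


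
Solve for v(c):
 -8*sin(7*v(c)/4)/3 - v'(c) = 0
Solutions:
 8*c/3 + 2*log(cos(7*v(c)/4) - 1)/7 - 2*log(cos(7*v(c)/4) + 1)/7 = C1


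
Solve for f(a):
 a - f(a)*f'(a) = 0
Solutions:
 f(a) = -sqrt(C1 + a^2)
 f(a) = sqrt(C1 + a^2)


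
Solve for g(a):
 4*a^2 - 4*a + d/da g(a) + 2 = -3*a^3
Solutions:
 g(a) = C1 - 3*a^4/4 - 4*a^3/3 + 2*a^2 - 2*a


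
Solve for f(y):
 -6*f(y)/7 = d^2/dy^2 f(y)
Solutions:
 f(y) = C1*sin(sqrt(42)*y/7) + C2*cos(sqrt(42)*y/7)


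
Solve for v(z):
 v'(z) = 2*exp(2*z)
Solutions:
 v(z) = C1 + exp(2*z)


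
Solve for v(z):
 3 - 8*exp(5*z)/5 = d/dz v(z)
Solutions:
 v(z) = C1 + 3*z - 8*exp(5*z)/25


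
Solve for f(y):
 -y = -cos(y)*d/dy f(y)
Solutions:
 f(y) = C1 + Integral(y/cos(y), y)


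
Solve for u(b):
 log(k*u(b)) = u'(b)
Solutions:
 li(k*u(b))/k = C1 + b


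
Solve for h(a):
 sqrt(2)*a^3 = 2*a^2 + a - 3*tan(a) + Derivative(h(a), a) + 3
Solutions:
 h(a) = C1 + sqrt(2)*a^4/4 - 2*a^3/3 - a^2/2 - 3*a - 3*log(cos(a))


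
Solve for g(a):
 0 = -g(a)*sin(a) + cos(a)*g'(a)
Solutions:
 g(a) = C1/cos(a)


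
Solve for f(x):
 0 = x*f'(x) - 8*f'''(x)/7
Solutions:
 f(x) = C1 + Integral(C2*airyai(7^(1/3)*x/2) + C3*airybi(7^(1/3)*x/2), x)


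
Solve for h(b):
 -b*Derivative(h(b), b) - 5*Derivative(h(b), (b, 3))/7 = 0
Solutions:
 h(b) = C1 + Integral(C2*airyai(-5^(2/3)*7^(1/3)*b/5) + C3*airybi(-5^(2/3)*7^(1/3)*b/5), b)


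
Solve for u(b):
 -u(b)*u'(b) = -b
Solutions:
 u(b) = -sqrt(C1 + b^2)
 u(b) = sqrt(C1 + b^2)


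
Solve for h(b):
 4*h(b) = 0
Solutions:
 h(b) = 0


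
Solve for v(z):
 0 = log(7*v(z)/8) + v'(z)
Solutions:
 -Integral(1/(-log(_y) - log(7) + 3*log(2)), (_y, v(z))) = C1 - z


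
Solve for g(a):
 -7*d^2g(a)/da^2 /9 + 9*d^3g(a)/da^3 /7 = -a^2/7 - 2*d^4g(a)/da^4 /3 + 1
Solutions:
 g(a) = C1 + C2*a + C3*exp(a*(-81 + sqrt(14793))/84) + C4*exp(-a*(81 + sqrt(14793))/84) + 3*a^4/196 + 243*a^3/2401 + 3879*a^2/235298


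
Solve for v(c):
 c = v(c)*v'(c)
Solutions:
 v(c) = -sqrt(C1 + c^2)
 v(c) = sqrt(C1 + c^2)


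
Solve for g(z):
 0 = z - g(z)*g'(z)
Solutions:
 g(z) = -sqrt(C1 + z^2)
 g(z) = sqrt(C1 + z^2)


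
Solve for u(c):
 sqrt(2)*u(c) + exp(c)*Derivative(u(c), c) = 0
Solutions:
 u(c) = C1*exp(sqrt(2)*exp(-c))


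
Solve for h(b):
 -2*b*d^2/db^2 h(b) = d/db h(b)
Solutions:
 h(b) = C1 + C2*sqrt(b)


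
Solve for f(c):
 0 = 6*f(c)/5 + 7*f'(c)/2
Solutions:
 f(c) = C1*exp(-12*c/35)


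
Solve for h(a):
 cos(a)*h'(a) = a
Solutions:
 h(a) = C1 + Integral(a/cos(a), a)


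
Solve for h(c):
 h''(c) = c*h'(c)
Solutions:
 h(c) = C1 + C2*erfi(sqrt(2)*c/2)


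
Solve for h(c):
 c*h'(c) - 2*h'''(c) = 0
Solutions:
 h(c) = C1 + Integral(C2*airyai(2^(2/3)*c/2) + C3*airybi(2^(2/3)*c/2), c)


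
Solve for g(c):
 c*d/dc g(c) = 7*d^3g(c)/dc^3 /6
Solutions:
 g(c) = C1 + Integral(C2*airyai(6^(1/3)*7^(2/3)*c/7) + C3*airybi(6^(1/3)*7^(2/3)*c/7), c)


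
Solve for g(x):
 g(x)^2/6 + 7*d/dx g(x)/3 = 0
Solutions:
 g(x) = 14/(C1 + x)


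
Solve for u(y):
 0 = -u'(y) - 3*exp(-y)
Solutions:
 u(y) = C1 + 3*exp(-y)


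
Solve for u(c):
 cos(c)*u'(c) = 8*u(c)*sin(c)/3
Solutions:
 u(c) = C1/cos(c)^(8/3)


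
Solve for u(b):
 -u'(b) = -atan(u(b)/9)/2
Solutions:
 Integral(1/atan(_y/9), (_y, u(b))) = C1 + b/2


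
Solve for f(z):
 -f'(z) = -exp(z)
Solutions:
 f(z) = C1 + exp(z)


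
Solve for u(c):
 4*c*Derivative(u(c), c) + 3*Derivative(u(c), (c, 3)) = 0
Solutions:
 u(c) = C1 + Integral(C2*airyai(-6^(2/3)*c/3) + C3*airybi(-6^(2/3)*c/3), c)


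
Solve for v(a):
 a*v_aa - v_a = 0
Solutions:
 v(a) = C1 + C2*a^2


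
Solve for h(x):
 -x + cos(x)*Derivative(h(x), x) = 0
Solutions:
 h(x) = C1 + Integral(x/cos(x), x)


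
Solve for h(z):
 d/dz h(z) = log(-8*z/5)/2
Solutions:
 h(z) = C1 + z*log(-z)/2 + z*(-log(5) - 1 + 3*log(2))/2


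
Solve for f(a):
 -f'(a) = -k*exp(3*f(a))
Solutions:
 f(a) = log(-1/(C1 + 3*a*k))/3
 f(a) = log((-1/(C1 + a*k))^(1/3)*(-3^(2/3) - 3*3^(1/6)*I)/6)
 f(a) = log((-1/(C1 + a*k))^(1/3)*(-3^(2/3) + 3*3^(1/6)*I)/6)


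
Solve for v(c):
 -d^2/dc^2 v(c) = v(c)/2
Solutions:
 v(c) = C1*sin(sqrt(2)*c/2) + C2*cos(sqrt(2)*c/2)


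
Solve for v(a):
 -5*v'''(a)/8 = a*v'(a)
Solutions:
 v(a) = C1 + Integral(C2*airyai(-2*5^(2/3)*a/5) + C3*airybi(-2*5^(2/3)*a/5), a)


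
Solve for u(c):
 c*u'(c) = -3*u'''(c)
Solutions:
 u(c) = C1 + Integral(C2*airyai(-3^(2/3)*c/3) + C3*airybi(-3^(2/3)*c/3), c)


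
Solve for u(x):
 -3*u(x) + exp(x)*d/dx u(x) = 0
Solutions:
 u(x) = C1*exp(-3*exp(-x))


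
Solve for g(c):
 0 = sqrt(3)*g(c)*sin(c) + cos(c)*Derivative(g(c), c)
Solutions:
 g(c) = C1*cos(c)^(sqrt(3))


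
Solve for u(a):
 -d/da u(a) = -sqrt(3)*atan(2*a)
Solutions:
 u(a) = C1 + sqrt(3)*(a*atan(2*a) - log(4*a^2 + 1)/4)


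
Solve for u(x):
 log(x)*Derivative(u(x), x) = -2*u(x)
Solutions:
 u(x) = C1*exp(-2*li(x))


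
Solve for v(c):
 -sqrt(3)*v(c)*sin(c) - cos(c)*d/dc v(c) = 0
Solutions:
 v(c) = C1*cos(c)^(sqrt(3))


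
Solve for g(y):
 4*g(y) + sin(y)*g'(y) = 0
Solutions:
 g(y) = C1*(cos(y)^2 + 2*cos(y) + 1)/(cos(y)^2 - 2*cos(y) + 1)


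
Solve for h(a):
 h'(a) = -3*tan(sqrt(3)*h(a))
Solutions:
 h(a) = sqrt(3)*(pi - asin(C1*exp(-3*sqrt(3)*a)))/3
 h(a) = sqrt(3)*asin(C1*exp(-3*sqrt(3)*a))/3


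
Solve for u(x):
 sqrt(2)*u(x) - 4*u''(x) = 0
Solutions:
 u(x) = C1*exp(-2^(1/4)*x/2) + C2*exp(2^(1/4)*x/2)


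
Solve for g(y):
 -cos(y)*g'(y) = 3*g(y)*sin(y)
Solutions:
 g(y) = C1*cos(y)^3


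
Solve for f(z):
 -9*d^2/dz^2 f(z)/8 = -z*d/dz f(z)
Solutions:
 f(z) = C1 + C2*erfi(2*z/3)


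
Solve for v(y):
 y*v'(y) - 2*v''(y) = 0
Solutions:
 v(y) = C1 + C2*erfi(y/2)


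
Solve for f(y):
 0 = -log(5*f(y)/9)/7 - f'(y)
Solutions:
 -7*Integral(1/(-log(_y) - log(5) + 2*log(3)), (_y, f(y))) = C1 - y


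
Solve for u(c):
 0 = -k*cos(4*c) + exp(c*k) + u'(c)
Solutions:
 u(c) = C1 + k*sin(4*c)/4 - exp(c*k)/k


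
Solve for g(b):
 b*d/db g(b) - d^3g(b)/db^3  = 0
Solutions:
 g(b) = C1 + Integral(C2*airyai(b) + C3*airybi(b), b)


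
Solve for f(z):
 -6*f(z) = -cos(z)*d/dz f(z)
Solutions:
 f(z) = C1*(sin(z)^3 + 3*sin(z)^2 + 3*sin(z) + 1)/(sin(z)^3 - 3*sin(z)^2 + 3*sin(z) - 1)


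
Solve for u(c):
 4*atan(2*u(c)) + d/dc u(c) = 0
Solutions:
 Integral(1/atan(2*_y), (_y, u(c))) = C1 - 4*c


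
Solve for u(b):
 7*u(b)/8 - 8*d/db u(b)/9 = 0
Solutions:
 u(b) = C1*exp(63*b/64)


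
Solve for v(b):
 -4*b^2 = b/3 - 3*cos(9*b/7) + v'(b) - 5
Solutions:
 v(b) = C1 - 4*b^3/3 - b^2/6 + 5*b + 7*sin(9*b/7)/3


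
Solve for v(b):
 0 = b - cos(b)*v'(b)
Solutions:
 v(b) = C1 + Integral(b/cos(b), b)


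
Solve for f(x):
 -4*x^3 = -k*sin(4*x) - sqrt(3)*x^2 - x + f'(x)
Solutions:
 f(x) = C1 - k*cos(4*x)/4 - x^4 + sqrt(3)*x^3/3 + x^2/2


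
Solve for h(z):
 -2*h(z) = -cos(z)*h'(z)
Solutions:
 h(z) = C1*(sin(z) + 1)/(sin(z) - 1)


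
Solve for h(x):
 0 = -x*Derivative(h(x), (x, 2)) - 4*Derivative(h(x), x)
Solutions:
 h(x) = C1 + C2/x^3


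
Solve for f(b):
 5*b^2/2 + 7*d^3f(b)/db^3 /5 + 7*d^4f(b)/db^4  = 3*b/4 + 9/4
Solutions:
 f(b) = C1 + C2*b + C3*b^2 + C4*exp(-b/5) - 5*b^5/168 + 515*b^4/672 - 1265*b^3/84


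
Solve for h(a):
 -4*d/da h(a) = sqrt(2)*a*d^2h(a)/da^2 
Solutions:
 h(a) = C1 + C2*a^(1 - 2*sqrt(2))


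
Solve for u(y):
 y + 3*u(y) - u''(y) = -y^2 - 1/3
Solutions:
 u(y) = C1*exp(-sqrt(3)*y) + C2*exp(sqrt(3)*y) - y^2/3 - y/3 - 1/3


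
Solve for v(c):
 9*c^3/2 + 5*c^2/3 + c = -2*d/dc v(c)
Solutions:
 v(c) = C1 - 9*c^4/16 - 5*c^3/18 - c^2/4


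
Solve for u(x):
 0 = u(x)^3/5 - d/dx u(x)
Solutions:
 u(x) = -sqrt(10)*sqrt(-1/(C1 + x))/2
 u(x) = sqrt(10)*sqrt(-1/(C1 + x))/2


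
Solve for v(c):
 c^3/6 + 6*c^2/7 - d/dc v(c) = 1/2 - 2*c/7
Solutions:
 v(c) = C1 + c^4/24 + 2*c^3/7 + c^2/7 - c/2


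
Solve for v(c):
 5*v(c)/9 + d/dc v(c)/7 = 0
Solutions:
 v(c) = C1*exp(-35*c/9)


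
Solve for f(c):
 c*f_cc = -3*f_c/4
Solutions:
 f(c) = C1 + C2*c^(1/4)


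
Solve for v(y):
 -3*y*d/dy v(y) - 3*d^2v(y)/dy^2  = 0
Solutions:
 v(y) = C1 + C2*erf(sqrt(2)*y/2)


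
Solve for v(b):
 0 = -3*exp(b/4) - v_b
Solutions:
 v(b) = C1 - 12*exp(b/4)


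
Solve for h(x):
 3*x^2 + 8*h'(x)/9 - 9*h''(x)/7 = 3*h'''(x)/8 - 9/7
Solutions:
 h(x) = C1 + C2*exp(4*x*(-27 + sqrt(1317))/63) + C3*exp(-4*x*(27 + sqrt(1317))/63) - 9*x^3/8 - 2187*x^2/448 - 57753*x/3136


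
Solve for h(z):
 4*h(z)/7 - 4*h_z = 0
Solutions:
 h(z) = C1*exp(z/7)


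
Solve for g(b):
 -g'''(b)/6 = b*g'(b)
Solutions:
 g(b) = C1 + Integral(C2*airyai(-6^(1/3)*b) + C3*airybi(-6^(1/3)*b), b)


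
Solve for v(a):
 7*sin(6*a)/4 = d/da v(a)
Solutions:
 v(a) = C1 - 7*cos(6*a)/24


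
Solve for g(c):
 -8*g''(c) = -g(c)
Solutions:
 g(c) = C1*exp(-sqrt(2)*c/4) + C2*exp(sqrt(2)*c/4)


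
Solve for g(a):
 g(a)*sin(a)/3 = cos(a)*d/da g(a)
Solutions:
 g(a) = C1/cos(a)^(1/3)


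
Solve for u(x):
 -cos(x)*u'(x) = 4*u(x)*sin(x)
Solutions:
 u(x) = C1*cos(x)^4


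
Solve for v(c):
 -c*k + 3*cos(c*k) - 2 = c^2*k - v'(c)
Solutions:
 v(c) = C1 + c^3*k/3 + c^2*k/2 + 2*c - 3*sin(c*k)/k


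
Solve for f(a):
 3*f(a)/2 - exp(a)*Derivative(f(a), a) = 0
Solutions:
 f(a) = C1*exp(-3*exp(-a)/2)


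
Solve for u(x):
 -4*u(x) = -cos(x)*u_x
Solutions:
 u(x) = C1*(sin(x)^2 + 2*sin(x) + 1)/(sin(x)^2 - 2*sin(x) + 1)


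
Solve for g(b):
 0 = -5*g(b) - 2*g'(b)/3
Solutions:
 g(b) = C1*exp(-15*b/2)


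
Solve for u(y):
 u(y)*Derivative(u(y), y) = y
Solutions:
 u(y) = -sqrt(C1 + y^2)
 u(y) = sqrt(C1 + y^2)


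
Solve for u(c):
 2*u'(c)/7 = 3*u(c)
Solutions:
 u(c) = C1*exp(21*c/2)


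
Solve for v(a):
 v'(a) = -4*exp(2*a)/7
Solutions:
 v(a) = C1 - 2*exp(2*a)/7


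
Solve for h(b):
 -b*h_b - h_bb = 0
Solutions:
 h(b) = C1 + C2*erf(sqrt(2)*b/2)


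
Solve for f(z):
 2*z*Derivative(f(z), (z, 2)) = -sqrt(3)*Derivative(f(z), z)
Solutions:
 f(z) = C1 + C2*z^(1 - sqrt(3)/2)


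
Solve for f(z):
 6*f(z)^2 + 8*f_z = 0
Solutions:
 f(z) = 4/(C1 + 3*z)


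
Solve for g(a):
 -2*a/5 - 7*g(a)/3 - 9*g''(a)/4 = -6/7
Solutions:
 g(a) = C1*sin(2*sqrt(21)*a/9) + C2*cos(2*sqrt(21)*a/9) - 6*a/35 + 18/49


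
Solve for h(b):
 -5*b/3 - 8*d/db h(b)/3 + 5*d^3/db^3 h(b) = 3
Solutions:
 h(b) = C1 + C2*exp(-2*sqrt(30)*b/15) + C3*exp(2*sqrt(30)*b/15) - 5*b^2/16 - 9*b/8


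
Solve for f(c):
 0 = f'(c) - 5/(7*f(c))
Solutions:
 f(c) = -sqrt(C1 + 70*c)/7
 f(c) = sqrt(C1 + 70*c)/7


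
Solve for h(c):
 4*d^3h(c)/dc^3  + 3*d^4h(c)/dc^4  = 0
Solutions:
 h(c) = C1 + C2*c + C3*c^2 + C4*exp(-4*c/3)


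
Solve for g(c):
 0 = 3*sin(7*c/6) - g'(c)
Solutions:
 g(c) = C1 - 18*cos(7*c/6)/7


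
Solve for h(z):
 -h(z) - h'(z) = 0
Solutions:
 h(z) = C1*exp(-z)


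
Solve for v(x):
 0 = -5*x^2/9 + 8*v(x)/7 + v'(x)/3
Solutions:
 v(x) = C1*exp(-24*x/7) + 35*x^2/72 - 245*x/864 + 1715/20736


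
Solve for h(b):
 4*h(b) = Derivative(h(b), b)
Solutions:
 h(b) = C1*exp(4*b)


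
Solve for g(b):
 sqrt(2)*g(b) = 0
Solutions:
 g(b) = 0


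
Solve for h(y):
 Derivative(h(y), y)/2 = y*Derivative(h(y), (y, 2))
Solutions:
 h(y) = C1 + C2*y^(3/2)


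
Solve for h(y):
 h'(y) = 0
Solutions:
 h(y) = C1


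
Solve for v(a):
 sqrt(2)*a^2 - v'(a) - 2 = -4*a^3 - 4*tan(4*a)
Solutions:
 v(a) = C1 + a^4 + sqrt(2)*a^3/3 - 2*a - log(cos(4*a))


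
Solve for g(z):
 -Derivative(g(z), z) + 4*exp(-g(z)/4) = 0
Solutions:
 g(z) = 4*log(C1 + z)


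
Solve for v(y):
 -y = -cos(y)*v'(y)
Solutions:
 v(y) = C1 + Integral(y/cos(y), y)


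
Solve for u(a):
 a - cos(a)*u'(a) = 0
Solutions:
 u(a) = C1 + Integral(a/cos(a), a)


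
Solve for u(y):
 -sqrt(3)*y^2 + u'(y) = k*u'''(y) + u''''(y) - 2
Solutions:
 u(y) = C1 + C2*exp(-y*(k^2/(k^3 + sqrt(-4*k^6 + (2*k^3 - 27)^2)/2 - 27/2)^(1/3) + k + (k^3 + sqrt(-4*k^6 + (2*k^3 - 27)^2)/2 - 27/2)^(1/3))/3) + C3*exp(y*(-4*k^2/((-1 + sqrt(3)*I)*(k^3 + sqrt(-4*k^6 + (2*k^3 - 27)^2)/2 - 27/2)^(1/3)) - 2*k + (k^3 + sqrt(-4*k^6 + (2*k^3 - 27)^2)/2 - 27/2)^(1/3) - sqrt(3)*I*(k^3 + sqrt(-4*k^6 + (2*k^3 - 27)^2)/2 - 27/2)^(1/3))/6) + C4*exp(y*(4*k^2/((1 + sqrt(3)*I)*(k^3 + sqrt(-4*k^6 + (2*k^3 - 27)^2)/2 - 27/2)^(1/3)) - 2*k + (k^3 + sqrt(-4*k^6 + (2*k^3 - 27)^2)/2 - 27/2)^(1/3) + sqrt(3)*I*(k^3 + sqrt(-4*k^6 + (2*k^3 - 27)^2)/2 - 27/2)^(1/3))/6) + 2*sqrt(3)*k*y + sqrt(3)*y^3/3 - 2*y


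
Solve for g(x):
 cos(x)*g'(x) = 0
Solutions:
 g(x) = C1


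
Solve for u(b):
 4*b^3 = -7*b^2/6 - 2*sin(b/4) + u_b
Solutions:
 u(b) = C1 + b^4 + 7*b^3/18 - 8*cos(b/4)


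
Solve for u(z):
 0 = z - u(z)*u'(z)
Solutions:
 u(z) = -sqrt(C1 + z^2)
 u(z) = sqrt(C1 + z^2)


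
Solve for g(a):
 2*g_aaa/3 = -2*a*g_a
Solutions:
 g(a) = C1 + Integral(C2*airyai(-3^(1/3)*a) + C3*airybi(-3^(1/3)*a), a)


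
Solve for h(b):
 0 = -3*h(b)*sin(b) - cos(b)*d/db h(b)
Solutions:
 h(b) = C1*cos(b)^3


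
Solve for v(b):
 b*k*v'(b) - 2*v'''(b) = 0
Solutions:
 v(b) = C1 + Integral(C2*airyai(2^(2/3)*b*k^(1/3)/2) + C3*airybi(2^(2/3)*b*k^(1/3)/2), b)


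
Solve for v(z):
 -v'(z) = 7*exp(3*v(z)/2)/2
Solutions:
 v(z) = 2*log(1/(C1 + 21*z))/3 + 4*log(2)/3
 v(z) = 2*log((-6^(2/3) - 3*2^(2/3)*3^(1/6)*I)*(1/(C1 + 7*z))^(1/3)/6)
 v(z) = 2*log((-6^(2/3) + 3*2^(2/3)*3^(1/6)*I)*(1/(C1 + 7*z))^(1/3)/6)


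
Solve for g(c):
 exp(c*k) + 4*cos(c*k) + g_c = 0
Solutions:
 g(c) = C1 - exp(c*k)/k - 4*sin(c*k)/k


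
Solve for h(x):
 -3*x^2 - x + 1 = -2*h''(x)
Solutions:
 h(x) = C1 + C2*x + x^4/8 + x^3/12 - x^2/4


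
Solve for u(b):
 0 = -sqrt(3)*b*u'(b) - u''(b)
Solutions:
 u(b) = C1 + C2*erf(sqrt(2)*3^(1/4)*b/2)


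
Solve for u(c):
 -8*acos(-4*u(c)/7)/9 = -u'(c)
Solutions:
 Integral(1/acos(-4*_y/7), (_y, u(c))) = C1 + 8*c/9


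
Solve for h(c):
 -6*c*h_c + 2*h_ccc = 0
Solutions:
 h(c) = C1 + Integral(C2*airyai(3^(1/3)*c) + C3*airybi(3^(1/3)*c), c)


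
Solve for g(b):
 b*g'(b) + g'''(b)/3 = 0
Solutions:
 g(b) = C1 + Integral(C2*airyai(-3^(1/3)*b) + C3*airybi(-3^(1/3)*b), b)


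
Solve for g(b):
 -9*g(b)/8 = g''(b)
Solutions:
 g(b) = C1*sin(3*sqrt(2)*b/4) + C2*cos(3*sqrt(2)*b/4)


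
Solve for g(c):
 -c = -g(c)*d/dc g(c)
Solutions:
 g(c) = -sqrt(C1 + c^2)
 g(c) = sqrt(C1 + c^2)


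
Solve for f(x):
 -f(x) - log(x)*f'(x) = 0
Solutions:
 f(x) = C1*exp(-li(x))


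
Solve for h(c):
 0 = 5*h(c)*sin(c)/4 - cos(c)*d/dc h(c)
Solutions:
 h(c) = C1/cos(c)^(5/4)


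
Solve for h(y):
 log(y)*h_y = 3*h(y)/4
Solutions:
 h(y) = C1*exp(3*li(y)/4)


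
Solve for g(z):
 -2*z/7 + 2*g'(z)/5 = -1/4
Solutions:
 g(z) = C1 + 5*z^2/14 - 5*z/8


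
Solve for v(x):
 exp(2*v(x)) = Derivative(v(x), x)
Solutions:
 v(x) = log(-sqrt(-1/(C1 + x))) - log(2)/2
 v(x) = log(-1/(C1 + x))/2 - log(2)/2


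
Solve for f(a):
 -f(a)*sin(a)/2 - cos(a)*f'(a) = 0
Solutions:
 f(a) = C1*sqrt(cos(a))


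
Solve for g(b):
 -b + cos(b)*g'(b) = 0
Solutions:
 g(b) = C1 + Integral(b/cos(b), b)


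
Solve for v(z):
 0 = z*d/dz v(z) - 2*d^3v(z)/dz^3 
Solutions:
 v(z) = C1 + Integral(C2*airyai(2^(2/3)*z/2) + C3*airybi(2^(2/3)*z/2), z)


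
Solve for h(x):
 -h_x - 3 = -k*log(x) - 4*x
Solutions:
 h(x) = C1 + k*x*log(x) - k*x + 2*x^2 - 3*x


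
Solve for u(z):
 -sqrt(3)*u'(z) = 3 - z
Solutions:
 u(z) = C1 + sqrt(3)*z^2/6 - sqrt(3)*z


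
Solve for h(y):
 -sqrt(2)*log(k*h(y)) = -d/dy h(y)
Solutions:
 li(k*h(y))/k = C1 + sqrt(2)*y


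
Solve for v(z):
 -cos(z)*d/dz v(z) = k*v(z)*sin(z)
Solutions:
 v(z) = C1*exp(k*log(cos(z)))


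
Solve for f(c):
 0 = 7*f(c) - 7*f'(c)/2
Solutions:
 f(c) = C1*exp(2*c)


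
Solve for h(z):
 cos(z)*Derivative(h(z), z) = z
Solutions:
 h(z) = C1 + Integral(z/cos(z), z)


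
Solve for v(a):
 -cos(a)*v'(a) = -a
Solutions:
 v(a) = C1 + Integral(a/cos(a), a)


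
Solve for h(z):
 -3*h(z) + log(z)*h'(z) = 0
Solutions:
 h(z) = C1*exp(3*li(z))


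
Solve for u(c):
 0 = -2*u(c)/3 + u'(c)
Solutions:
 u(c) = C1*exp(2*c/3)


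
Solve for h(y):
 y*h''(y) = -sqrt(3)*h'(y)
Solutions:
 h(y) = C1 + C2*y^(1 - sqrt(3))


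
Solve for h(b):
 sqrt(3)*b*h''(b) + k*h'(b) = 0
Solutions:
 h(b) = C1 + b^(-sqrt(3)*re(k)/3 + 1)*(C2*sin(sqrt(3)*log(b)*Abs(im(k))/3) + C3*cos(sqrt(3)*log(b)*im(k)/3))


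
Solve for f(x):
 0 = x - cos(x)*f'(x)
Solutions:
 f(x) = C1 + Integral(x/cos(x), x)


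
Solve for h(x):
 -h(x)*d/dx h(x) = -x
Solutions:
 h(x) = -sqrt(C1 + x^2)
 h(x) = sqrt(C1 + x^2)


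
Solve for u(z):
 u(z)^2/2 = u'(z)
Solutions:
 u(z) = -2/(C1 + z)


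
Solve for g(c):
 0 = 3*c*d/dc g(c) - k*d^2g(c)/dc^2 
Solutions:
 g(c) = C1 + C2*erf(sqrt(6)*c*sqrt(-1/k)/2)/sqrt(-1/k)


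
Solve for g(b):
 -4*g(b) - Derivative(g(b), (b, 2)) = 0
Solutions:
 g(b) = C1*sin(2*b) + C2*cos(2*b)


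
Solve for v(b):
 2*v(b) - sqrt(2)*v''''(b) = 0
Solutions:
 v(b) = C1*exp(-2^(1/8)*b) + C2*exp(2^(1/8)*b) + C3*sin(2^(1/8)*b) + C4*cos(2^(1/8)*b)


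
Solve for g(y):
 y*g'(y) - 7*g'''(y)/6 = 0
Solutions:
 g(y) = C1 + Integral(C2*airyai(6^(1/3)*7^(2/3)*y/7) + C3*airybi(6^(1/3)*7^(2/3)*y/7), y)


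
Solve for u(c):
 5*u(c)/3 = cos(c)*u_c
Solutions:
 u(c) = C1*(sin(c) + 1)^(5/6)/(sin(c) - 1)^(5/6)


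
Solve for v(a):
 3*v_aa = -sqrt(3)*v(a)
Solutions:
 v(a) = C1*sin(3^(3/4)*a/3) + C2*cos(3^(3/4)*a/3)


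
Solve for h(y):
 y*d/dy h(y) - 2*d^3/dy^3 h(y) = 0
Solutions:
 h(y) = C1 + Integral(C2*airyai(2^(2/3)*y/2) + C3*airybi(2^(2/3)*y/2), y)


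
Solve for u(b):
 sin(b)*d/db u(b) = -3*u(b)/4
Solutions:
 u(b) = C1*(cos(b) + 1)^(3/8)/(cos(b) - 1)^(3/8)


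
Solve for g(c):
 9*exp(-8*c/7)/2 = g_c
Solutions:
 g(c) = C1 - 63*exp(-8*c/7)/16


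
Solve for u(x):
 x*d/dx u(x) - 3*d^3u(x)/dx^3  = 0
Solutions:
 u(x) = C1 + Integral(C2*airyai(3^(2/3)*x/3) + C3*airybi(3^(2/3)*x/3), x)


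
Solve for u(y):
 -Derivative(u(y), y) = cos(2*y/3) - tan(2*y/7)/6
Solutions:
 u(y) = C1 - 7*log(cos(2*y/7))/12 - 3*sin(2*y/3)/2


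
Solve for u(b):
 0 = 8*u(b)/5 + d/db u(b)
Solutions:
 u(b) = C1*exp(-8*b/5)


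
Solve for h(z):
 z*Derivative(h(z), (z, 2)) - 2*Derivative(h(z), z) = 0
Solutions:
 h(z) = C1 + C2*z^3


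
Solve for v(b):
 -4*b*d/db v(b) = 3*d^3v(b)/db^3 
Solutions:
 v(b) = C1 + Integral(C2*airyai(-6^(2/3)*b/3) + C3*airybi(-6^(2/3)*b/3), b)


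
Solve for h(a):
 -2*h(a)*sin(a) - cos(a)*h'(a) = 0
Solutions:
 h(a) = C1*cos(a)^2


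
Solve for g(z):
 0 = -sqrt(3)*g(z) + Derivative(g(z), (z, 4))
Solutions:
 g(z) = C1*exp(-3^(1/8)*z) + C2*exp(3^(1/8)*z) + C3*sin(3^(1/8)*z) + C4*cos(3^(1/8)*z)


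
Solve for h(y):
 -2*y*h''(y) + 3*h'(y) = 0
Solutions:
 h(y) = C1 + C2*y^(5/2)


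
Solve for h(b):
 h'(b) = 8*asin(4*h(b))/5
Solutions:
 Integral(1/asin(4*_y), (_y, h(b))) = C1 + 8*b/5


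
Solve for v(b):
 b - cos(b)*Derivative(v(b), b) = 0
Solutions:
 v(b) = C1 + Integral(b/cos(b), b)


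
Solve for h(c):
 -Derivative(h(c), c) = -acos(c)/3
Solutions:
 h(c) = C1 + c*acos(c)/3 - sqrt(1 - c^2)/3


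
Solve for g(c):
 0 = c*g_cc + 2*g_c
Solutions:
 g(c) = C1 + C2/c


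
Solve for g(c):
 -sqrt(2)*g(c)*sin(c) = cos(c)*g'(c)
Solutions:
 g(c) = C1*cos(c)^(sqrt(2))


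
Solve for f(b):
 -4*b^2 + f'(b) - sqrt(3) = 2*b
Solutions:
 f(b) = C1 + 4*b^3/3 + b^2 + sqrt(3)*b


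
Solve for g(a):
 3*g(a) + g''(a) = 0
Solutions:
 g(a) = C1*sin(sqrt(3)*a) + C2*cos(sqrt(3)*a)


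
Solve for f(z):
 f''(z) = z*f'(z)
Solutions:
 f(z) = C1 + C2*erfi(sqrt(2)*z/2)


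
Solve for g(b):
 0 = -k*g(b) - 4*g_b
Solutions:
 g(b) = C1*exp(-b*k/4)


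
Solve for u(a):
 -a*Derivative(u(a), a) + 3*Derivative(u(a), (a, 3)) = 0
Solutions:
 u(a) = C1 + Integral(C2*airyai(3^(2/3)*a/3) + C3*airybi(3^(2/3)*a/3), a)


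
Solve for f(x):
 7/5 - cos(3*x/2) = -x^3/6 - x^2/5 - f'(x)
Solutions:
 f(x) = C1 - x^4/24 - x^3/15 - 7*x/5 + 2*sin(3*x/2)/3


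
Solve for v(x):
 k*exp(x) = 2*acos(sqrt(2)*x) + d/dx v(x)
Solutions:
 v(x) = C1 + k*exp(x) - 2*x*acos(sqrt(2)*x) + sqrt(2)*sqrt(1 - 2*x^2)


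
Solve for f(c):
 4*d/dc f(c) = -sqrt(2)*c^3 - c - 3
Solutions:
 f(c) = C1 - sqrt(2)*c^4/16 - c^2/8 - 3*c/4


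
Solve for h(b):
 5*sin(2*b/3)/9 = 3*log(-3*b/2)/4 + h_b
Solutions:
 h(b) = C1 - 3*b*log(-b)/4 - 3*b*log(3)/4 + 3*b*log(2)/4 + 3*b/4 - 5*cos(2*b/3)/6


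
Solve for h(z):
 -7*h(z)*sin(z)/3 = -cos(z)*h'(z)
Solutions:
 h(z) = C1/cos(z)^(7/3)


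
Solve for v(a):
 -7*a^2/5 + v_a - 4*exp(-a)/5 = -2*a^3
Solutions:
 v(a) = C1 - a^4/2 + 7*a^3/15 - 4*exp(-a)/5


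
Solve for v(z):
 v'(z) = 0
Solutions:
 v(z) = C1


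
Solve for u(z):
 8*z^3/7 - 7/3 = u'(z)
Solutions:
 u(z) = C1 + 2*z^4/7 - 7*z/3


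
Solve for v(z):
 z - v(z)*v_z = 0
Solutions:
 v(z) = -sqrt(C1 + z^2)
 v(z) = sqrt(C1 + z^2)


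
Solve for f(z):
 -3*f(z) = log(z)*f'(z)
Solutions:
 f(z) = C1*exp(-3*li(z))


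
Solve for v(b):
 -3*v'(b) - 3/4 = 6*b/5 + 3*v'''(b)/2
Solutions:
 v(b) = C1 + C2*sin(sqrt(2)*b) + C3*cos(sqrt(2)*b) - b^2/5 - b/4


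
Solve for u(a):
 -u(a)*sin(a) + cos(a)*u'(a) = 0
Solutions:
 u(a) = C1/cos(a)


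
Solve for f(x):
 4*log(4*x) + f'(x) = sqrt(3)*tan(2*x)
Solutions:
 f(x) = C1 - 4*x*log(x) - 8*x*log(2) + 4*x - sqrt(3)*log(cos(2*x))/2


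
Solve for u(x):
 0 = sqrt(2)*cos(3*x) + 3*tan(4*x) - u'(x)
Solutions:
 u(x) = C1 - 3*log(cos(4*x))/4 + sqrt(2)*sin(3*x)/3


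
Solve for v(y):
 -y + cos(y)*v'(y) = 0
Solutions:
 v(y) = C1 + Integral(y/cos(y), y)


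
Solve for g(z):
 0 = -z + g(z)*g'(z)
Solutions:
 g(z) = -sqrt(C1 + z^2)
 g(z) = sqrt(C1 + z^2)


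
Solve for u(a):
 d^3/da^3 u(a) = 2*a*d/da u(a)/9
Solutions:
 u(a) = C1 + Integral(C2*airyai(6^(1/3)*a/3) + C3*airybi(6^(1/3)*a/3), a)


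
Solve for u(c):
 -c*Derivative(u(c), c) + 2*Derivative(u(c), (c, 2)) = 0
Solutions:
 u(c) = C1 + C2*erfi(c/2)


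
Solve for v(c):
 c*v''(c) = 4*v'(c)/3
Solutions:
 v(c) = C1 + C2*c^(7/3)


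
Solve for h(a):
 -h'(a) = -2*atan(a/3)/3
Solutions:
 h(a) = C1 + 2*a*atan(a/3)/3 - log(a^2 + 9)


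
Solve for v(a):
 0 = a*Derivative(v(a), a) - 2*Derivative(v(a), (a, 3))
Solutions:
 v(a) = C1 + Integral(C2*airyai(2^(2/3)*a/2) + C3*airybi(2^(2/3)*a/2), a)


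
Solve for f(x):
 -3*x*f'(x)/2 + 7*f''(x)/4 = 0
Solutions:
 f(x) = C1 + C2*erfi(sqrt(21)*x/7)


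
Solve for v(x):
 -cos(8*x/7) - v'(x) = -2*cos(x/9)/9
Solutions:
 v(x) = C1 + 2*sin(x/9) - 7*sin(8*x/7)/8


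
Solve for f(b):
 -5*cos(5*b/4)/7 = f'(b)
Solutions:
 f(b) = C1 - 4*sin(5*b/4)/7


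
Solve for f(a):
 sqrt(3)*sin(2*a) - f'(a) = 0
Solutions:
 f(a) = C1 - sqrt(3)*cos(2*a)/2


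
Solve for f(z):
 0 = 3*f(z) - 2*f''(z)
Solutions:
 f(z) = C1*exp(-sqrt(6)*z/2) + C2*exp(sqrt(6)*z/2)


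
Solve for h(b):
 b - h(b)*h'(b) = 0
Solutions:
 h(b) = -sqrt(C1 + b^2)
 h(b) = sqrt(C1 + b^2)


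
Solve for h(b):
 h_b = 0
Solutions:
 h(b) = C1


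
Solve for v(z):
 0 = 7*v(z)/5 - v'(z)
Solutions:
 v(z) = C1*exp(7*z/5)


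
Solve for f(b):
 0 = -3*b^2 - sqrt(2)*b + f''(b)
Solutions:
 f(b) = C1 + C2*b + b^4/4 + sqrt(2)*b^3/6


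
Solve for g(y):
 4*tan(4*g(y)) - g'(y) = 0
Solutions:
 g(y) = -asin(C1*exp(16*y))/4 + pi/4
 g(y) = asin(C1*exp(16*y))/4


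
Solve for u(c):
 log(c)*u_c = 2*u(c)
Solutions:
 u(c) = C1*exp(2*li(c))


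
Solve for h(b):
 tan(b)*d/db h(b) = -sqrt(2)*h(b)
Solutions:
 h(b) = C1/sin(b)^(sqrt(2))


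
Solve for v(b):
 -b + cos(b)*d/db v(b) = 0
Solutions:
 v(b) = C1 + Integral(b/cos(b), b)


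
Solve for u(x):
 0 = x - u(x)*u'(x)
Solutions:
 u(x) = -sqrt(C1 + x^2)
 u(x) = sqrt(C1 + x^2)


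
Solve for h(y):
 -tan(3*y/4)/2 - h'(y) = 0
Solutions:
 h(y) = C1 + 2*log(cos(3*y/4))/3


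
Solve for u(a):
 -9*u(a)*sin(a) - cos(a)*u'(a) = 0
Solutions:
 u(a) = C1*cos(a)^9


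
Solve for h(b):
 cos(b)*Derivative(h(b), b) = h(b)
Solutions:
 h(b) = C1*sqrt(sin(b) + 1)/sqrt(sin(b) - 1)


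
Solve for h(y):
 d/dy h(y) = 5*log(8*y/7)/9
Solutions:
 h(y) = C1 + 5*y*log(y)/9 - 5*y*log(7)/9 - 5*y/9 + 5*y*log(2)/3


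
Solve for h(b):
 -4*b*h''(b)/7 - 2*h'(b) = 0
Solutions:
 h(b) = C1 + C2/b^(5/2)


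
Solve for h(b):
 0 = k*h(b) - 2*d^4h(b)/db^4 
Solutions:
 h(b) = C1*exp(-2^(3/4)*b*k^(1/4)/2) + C2*exp(2^(3/4)*b*k^(1/4)/2) + C3*exp(-2^(3/4)*I*b*k^(1/4)/2) + C4*exp(2^(3/4)*I*b*k^(1/4)/2)


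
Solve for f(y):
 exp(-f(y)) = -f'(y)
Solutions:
 f(y) = log(C1 - y)


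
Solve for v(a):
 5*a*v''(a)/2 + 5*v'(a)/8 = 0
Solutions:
 v(a) = C1 + C2*a^(3/4)


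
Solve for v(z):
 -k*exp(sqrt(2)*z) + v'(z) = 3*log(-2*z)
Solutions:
 v(z) = C1 + sqrt(2)*k*exp(sqrt(2)*z)/2 + 3*z*log(-z) + 3*z*(-1 + log(2))


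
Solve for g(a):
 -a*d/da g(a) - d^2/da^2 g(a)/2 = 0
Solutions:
 g(a) = C1 + C2*erf(a)


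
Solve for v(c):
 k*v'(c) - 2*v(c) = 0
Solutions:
 v(c) = C1*exp(2*c/k)


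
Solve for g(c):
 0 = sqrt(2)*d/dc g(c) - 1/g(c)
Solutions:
 g(c) = -sqrt(C1 + sqrt(2)*c)
 g(c) = sqrt(C1 + sqrt(2)*c)


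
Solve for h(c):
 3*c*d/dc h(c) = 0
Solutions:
 h(c) = C1


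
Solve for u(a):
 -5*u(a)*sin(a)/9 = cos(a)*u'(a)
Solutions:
 u(a) = C1*cos(a)^(5/9)


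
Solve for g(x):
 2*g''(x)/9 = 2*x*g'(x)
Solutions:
 g(x) = C1 + C2*erfi(3*sqrt(2)*x/2)


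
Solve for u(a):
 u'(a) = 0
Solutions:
 u(a) = C1


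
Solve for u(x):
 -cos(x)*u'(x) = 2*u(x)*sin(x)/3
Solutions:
 u(x) = C1*cos(x)^(2/3)


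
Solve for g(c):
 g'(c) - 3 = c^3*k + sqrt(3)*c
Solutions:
 g(c) = C1 + c^4*k/4 + sqrt(3)*c^2/2 + 3*c


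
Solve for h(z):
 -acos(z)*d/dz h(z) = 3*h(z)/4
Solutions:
 h(z) = C1*exp(-3*Integral(1/acos(z), z)/4)


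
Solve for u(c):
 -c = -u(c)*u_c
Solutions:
 u(c) = -sqrt(C1 + c^2)
 u(c) = sqrt(C1 + c^2)


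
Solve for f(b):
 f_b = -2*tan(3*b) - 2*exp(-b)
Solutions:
 f(b) = C1 - log(tan(3*b)^2 + 1)/3 + 2*exp(-b)


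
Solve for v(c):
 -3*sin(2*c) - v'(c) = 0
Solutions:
 v(c) = C1 + 3*cos(2*c)/2


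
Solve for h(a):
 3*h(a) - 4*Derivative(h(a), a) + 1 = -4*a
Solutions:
 h(a) = C1*exp(3*a/4) - 4*a/3 - 19/9


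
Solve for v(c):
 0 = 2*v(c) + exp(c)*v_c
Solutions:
 v(c) = C1*exp(2*exp(-c))


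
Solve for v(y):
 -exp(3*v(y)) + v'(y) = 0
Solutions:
 v(y) = log(-1/(C1 + 3*y))/3
 v(y) = log((-1/(C1 + y))^(1/3)*(-3^(2/3) - 3*3^(1/6)*I)/6)
 v(y) = log((-1/(C1 + y))^(1/3)*(-3^(2/3) + 3*3^(1/6)*I)/6)


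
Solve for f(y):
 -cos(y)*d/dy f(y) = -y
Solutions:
 f(y) = C1 + Integral(y/cos(y), y)


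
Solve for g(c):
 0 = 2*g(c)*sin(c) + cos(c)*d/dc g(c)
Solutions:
 g(c) = C1*cos(c)^2


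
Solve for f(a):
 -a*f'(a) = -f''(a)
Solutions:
 f(a) = C1 + C2*erfi(sqrt(2)*a/2)


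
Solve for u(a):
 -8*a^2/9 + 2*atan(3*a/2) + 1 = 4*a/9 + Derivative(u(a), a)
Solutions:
 u(a) = C1 - 8*a^3/27 - 2*a^2/9 + 2*a*atan(3*a/2) + a - 2*log(9*a^2 + 4)/3


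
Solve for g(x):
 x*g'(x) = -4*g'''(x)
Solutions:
 g(x) = C1 + Integral(C2*airyai(-2^(1/3)*x/2) + C3*airybi(-2^(1/3)*x/2), x)


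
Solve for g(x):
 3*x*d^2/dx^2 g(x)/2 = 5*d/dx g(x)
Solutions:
 g(x) = C1 + C2*x^(13/3)


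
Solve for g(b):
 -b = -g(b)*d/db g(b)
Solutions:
 g(b) = -sqrt(C1 + b^2)
 g(b) = sqrt(C1 + b^2)


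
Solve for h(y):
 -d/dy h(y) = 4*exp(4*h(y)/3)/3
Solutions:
 h(y) = 3*log(-(1/(C1 + 16*y))^(1/4)) + 3*log(3)/2
 h(y) = 3*log(1/(C1 + 16*y))/4 + 3*log(3)/2
 h(y) = 3*log(-I*(1/(C1 + 16*y))^(1/4)) + 3*log(3)/2
 h(y) = 3*log(I*(1/(C1 + 16*y))^(1/4)) + 3*log(3)/2


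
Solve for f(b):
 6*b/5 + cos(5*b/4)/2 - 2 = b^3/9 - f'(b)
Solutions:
 f(b) = C1 + b^4/36 - 3*b^2/5 + 2*b - 2*sin(5*b/4)/5


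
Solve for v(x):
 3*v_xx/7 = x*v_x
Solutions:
 v(x) = C1 + C2*erfi(sqrt(42)*x/6)


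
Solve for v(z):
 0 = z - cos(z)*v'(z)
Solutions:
 v(z) = C1 + Integral(z/cos(z), z)


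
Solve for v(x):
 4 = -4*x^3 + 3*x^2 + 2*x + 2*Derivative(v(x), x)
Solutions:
 v(x) = C1 + x^4/2 - x^3/2 - x^2/2 + 2*x


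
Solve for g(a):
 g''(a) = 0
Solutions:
 g(a) = C1 + C2*a


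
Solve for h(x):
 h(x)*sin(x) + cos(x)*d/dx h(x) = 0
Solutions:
 h(x) = C1*cos(x)
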